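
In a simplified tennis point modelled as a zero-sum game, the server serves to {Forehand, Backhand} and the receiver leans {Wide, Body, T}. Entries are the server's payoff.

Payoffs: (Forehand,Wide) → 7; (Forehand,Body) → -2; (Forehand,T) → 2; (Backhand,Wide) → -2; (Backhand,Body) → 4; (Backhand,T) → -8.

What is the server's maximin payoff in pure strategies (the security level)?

-2

Row minima: Forehand → -2, Backhand → -8.
The best of these is -2.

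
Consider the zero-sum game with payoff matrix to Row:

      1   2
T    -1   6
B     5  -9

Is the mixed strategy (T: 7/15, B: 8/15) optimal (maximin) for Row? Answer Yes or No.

No

Against 1 this mix gives (7/15)·(-1) + (8/15)·5 = 11/5.
Against 2 this mix gives (7/15)·6 + (8/15)·(-9) = -2.
Column will play 2, holding Row to -2. Shifting weight toward the row that does better against 2 would raise this floor (the equalizing mix achieves 1 against both 2 and 1), so the proposed strategy is not optimal.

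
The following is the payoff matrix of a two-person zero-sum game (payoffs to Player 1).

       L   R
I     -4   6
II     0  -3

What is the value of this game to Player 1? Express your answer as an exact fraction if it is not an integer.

Row minima: I → -4, II → -3; maximin = -3.
Column maxima: L → 0, R → 6; minimax = 0.
-3 ≠ 0, so there is no saddle point; optimal play is mixed.
Let Player 1 play I with probability p. Expected payoff against L: (-4)p + 0(1−p) = −4p; against R: 6p + (-3)(1−p) = 9p − 3.
Setting these equal: −4p = 9p − 3 ⇒ −13p = -3 ⇒ p = 3/13, and the value is (-4)·(3/13) = -12/13.
For Player 2: with q = P(L), equating I's and II's payoffs gives −10q + 6 = 3q − 3 ⇒ q = 9/13.

-12/13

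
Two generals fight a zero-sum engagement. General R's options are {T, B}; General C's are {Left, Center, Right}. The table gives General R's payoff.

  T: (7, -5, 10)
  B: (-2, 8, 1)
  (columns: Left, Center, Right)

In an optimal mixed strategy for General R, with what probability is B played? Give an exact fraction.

6/11

Row minima: T → -5, B → -2; maximin = -2.
Column maxima: Left → 7, Center → 8, Right → 10; minimax = 7.
-2 ≠ 7, so there is no saddle point; optimal play is mixed.
Right is strictly dominated by Left (it gives General R strictly more in every row), so General C never plays it.
On the remaining 2×2 (T, B vs Left, Center):
Let General R play T with probability p. Expected payoff against Left: 7p + (-2)(1−p) = 9p − 2; against Center: (-5)p + 8(1−p) = −13p + 8.
Setting these equal: 9p − 2 = −13p + 8 ⇒ 22p = 10 ⇒ p = 5/11, and the value is (9)·(5/11) − 2 = 23/11.
For General C: with q = P(Left), equating T's and B's payoffs gives 12q − 5 = −10q + 8 ⇒ q = 13/22.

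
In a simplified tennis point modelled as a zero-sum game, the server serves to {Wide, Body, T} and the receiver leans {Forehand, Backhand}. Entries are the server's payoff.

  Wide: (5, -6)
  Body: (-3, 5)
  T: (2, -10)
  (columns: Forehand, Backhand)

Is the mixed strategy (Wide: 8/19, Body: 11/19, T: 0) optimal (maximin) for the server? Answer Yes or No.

Yes

Against Forehand this mix gives (8/19)·5 + (11/19)·(-3) = 7/19.
Against Backhand this mix gives (8/19)·(-6) + (11/19)·5 = 7/19.
All of the receiver's active replies (Forehand, Backhand) yield 7/19, and no column does worse for the server. The mix makes the receiver indifferent and guarantees 7/19, so it is optimal.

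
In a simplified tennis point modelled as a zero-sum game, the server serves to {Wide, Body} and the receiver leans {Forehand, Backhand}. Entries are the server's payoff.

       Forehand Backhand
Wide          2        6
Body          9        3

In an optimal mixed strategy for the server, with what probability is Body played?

Row minima: Wide → 2, Body → 3; maximin = 3.
Column maxima: Forehand → 9, Backhand → 6; minimax = 6.
3 ≠ 6, so there is no saddle point; optimal play is mixed.
Let the server play Wide with probability p. Expected payoff against Forehand: 2p + 9(1−p) = −7p + 9; against Backhand: 6p + 3(1−p) = 3p + 3.
Setting these equal: −7p + 9 = 3p + 3 ⇒ −10p = -6 ⇒ p = 3/5, and the value is (-7)·(3/5) + 9 = 24/5.
For the receiver: with q = P(Forehand), equating Wide's and Body's payoffs gives −4q + 6 = 6q + 3 ⇒ q = 3/10.

2/5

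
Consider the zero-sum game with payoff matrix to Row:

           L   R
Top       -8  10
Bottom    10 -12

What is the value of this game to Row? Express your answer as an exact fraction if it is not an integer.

Row minima: Top → -8, Bottom → -12; maximin = -8.
Column maxima: L → 10, R → 10; minimax = 10.
-8 ≠ 10, so there is no saddle point; optimal play is mixed.
Let Row play Top with probability p. Expected payoff against L: (-8)p + 10(1−p) = −18p + 10; against R: 10p + (-12)(1−p) = 22p − 12.
Setting these equal: −18p + 10 = 22p − 12 ⇒ −40p = -22 ⇒ p = 11/20, and the value is (-18)·(11/20) + 10 = 1/10.
For Column: with q = P(L), equating Top's and Bottom's payoffs gives −18q + 10 = 22q − 12 ⇒ q = 11/20.

1/10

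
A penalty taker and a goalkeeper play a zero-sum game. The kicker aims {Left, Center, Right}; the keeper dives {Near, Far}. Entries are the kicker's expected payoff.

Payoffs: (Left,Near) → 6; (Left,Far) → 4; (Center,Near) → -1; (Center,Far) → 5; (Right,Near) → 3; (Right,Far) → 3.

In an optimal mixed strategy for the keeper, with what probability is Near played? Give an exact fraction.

1/8

Row minima: Left → 4, Center → -1, Right → 3; maximin = 4.
Column maxima: Near → 6, Far → 5; minimax = 5.
4 ≠ 5, so there is no saddle point; optimal play is mixed.
Right is strictly dominated by Left, so the kicker never plays it.
On the remaining 2×2 (Left, Center vs Near, Far):
Let the kicker play Left with probability p. Expected payoff against Near: 6p + (-1)(1−p) = 7p − 1; against Far: 4p + 5(1−p) = −p + 5.
Setting these equal: 7p − 1 = −p + 5 ⇒ 8p = 6 ⇒ p = 3/4, and the value is (7)·(3/4) − 1 = 17/4.
For the keeper: with q = P(Near), equating Left's and Center's payoffs gives 2q + 4 = −6q + 5 ⇒ q = 1/8.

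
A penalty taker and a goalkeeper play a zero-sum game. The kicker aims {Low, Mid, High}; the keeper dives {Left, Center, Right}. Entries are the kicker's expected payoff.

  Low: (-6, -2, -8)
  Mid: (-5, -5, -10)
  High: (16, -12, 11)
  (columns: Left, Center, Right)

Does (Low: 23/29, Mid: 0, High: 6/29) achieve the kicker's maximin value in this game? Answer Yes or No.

Against Left this mix gives (23/29)·(-6) + (6/29)·16 = -42/29.
Against Center this mix gives (23/29)·(-2) + (6/29)·(-12) = -118/29.
Against Right this mix gives (23/29)·(-8) + (6/29)·11 = -118/29.
All of the keeper's active replies (Center, Right) yield -118/29, and no column does worse for the kicker. The mix makes the keeper indifferent and guarantees -118/29, so it is optimal.

Yes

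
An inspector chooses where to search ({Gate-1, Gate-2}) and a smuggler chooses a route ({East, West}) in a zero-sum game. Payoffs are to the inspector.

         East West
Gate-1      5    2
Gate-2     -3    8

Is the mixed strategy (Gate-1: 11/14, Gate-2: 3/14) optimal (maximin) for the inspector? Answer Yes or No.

Against East this mix gives (11/14)·5 + (3/14)·(-3) = 23/7.
Against West this mix gives (11/14)·2 + (3/14)·8 = 23/7.
All of the smuggler's active replies (East, West) yield 23/7, and no column does worse for the inspector. The mix makes the smuggler indifferent and guarantees 23/7, so it is optimal.

Yes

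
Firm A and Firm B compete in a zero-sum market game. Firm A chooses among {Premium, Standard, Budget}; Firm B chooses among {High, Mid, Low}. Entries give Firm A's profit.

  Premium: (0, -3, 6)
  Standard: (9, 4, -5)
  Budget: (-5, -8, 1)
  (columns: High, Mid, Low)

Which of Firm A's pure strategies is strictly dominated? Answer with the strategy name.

Budget

Premium gives a strictly higher payoff than Budget against every column: 0 > -5, -3 > -8, 6 > 1.
So Budget is strictly dominated and Firm A never plays it.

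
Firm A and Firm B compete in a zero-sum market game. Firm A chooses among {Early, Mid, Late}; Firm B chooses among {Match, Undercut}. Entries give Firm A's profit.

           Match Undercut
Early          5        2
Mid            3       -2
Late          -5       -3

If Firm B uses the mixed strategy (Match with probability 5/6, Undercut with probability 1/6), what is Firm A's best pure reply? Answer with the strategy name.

Early

Expected payoff of Early: (5/6)·5 + (1/6)·2 = 9/2.
Expected payoff of Mid: (5/6)·3 + (1/6)·(-2) = 13/6.
Expected payoff of Late: (5/6)·(-5) + (1/6)·(-3) = -14/3.
The largest is 9/2, so Firm A's best response is Early.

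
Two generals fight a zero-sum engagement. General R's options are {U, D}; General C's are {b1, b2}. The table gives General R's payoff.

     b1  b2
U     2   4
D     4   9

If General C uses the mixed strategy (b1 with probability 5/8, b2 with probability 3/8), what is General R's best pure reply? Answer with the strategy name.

Expected payoff of U: (5/8)·2 + (3/8)·4 = 11/4.
Expected payoff of D: (5/8)·4 + (3/8)·9 = 47/8.
The largest is 47/8, so General R's best response is D.

D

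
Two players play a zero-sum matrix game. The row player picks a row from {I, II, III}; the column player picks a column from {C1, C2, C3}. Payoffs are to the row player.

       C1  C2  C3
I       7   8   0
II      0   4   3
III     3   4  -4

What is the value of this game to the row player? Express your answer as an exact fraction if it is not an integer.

21/10

Row minima: I → 0, II → 0, III → -4; maximin = 0.
Column maxima: C1 → 7, C2 → 8, C3 → 3; minimax = 3.
0 ≠ 3, so there is no saddle point; optimal play is mixed.
III is strictly dominated by I, so the row player never plays it.
C2 is strictly dominated by C1 (it gives the row player strictly more in every row), so the column player never plays it.
On the remaining 2×2 (I, II vs C1, C3):
Let the row player play I with probability p. Expected payoff against C1: 7p + 0(1−p) = 7p; against C3: 0p + 3(1−p) = −3p + 3.
Setting these equal: 7p = −3p + 3 ⇒ 10p = 3 ⇒ p = 3/10, and the value is (7)·(3/10) = 21/10.
For the column player: with q = P(C1), equating I's and II's payoffs gives 7q = −3q + 3 ⇒ q = 3/10.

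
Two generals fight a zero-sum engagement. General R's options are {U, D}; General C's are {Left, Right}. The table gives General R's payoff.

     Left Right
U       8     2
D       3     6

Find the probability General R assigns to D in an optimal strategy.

2/3

Row minima: U → 2, D → 3; maximin = 3.
Column maxima: Left → 8, Right → 6; minimax = 6.
3 ≠ 6, so there is no saddle point; optimal play is mixed.
Let General R play U with probability p. Expected payoff against Left: 8p + 3(1−p) = 5p + 3; against Right: 2p + 6(1−p) = −4p + 6.
Setting these equal: 5p + 3 = −4p + 6 ⇒ 9p = 3 ⇒ p = 1/3, and the value is (5)·(1/3) + 3 = 14/3.
For General C: with q = P(Left), equating U's and D's payoffs gives 6q + 2 = −3q + 6 ⇒ q = 4/9.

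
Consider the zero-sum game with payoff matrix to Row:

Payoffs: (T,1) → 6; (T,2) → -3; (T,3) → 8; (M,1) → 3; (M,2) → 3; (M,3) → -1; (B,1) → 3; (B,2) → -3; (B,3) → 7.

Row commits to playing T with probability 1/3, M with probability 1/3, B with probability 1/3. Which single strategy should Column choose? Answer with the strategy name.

If Column plays 1, Row's expected payoff is (1/3)·6 + (1/3)·3 + (1/3)·3 = 4.
If Column plays 2, Row's expected payoff is (1/3)·(-3) + (1/3)·3 + (1/3)·(-3) = -1.
If Column plays 3, Row's expected payoff is (1/3)·8 + (1/3)·(-1) + (1/3)·7 = 14/3.
Column minimizes Row's payoff; the smallest is -1, so the best response is 2.

2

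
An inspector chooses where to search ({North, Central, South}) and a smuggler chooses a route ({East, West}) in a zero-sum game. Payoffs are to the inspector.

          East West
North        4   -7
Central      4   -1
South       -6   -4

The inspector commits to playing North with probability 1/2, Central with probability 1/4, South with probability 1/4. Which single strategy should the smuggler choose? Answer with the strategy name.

West

If the smuggler plays East, the inspector's expected payoff is (1/2)·4 + (1/4)·4 + (1/4)·(-6) = 3/2.
If the smuggler plays West, the inspector's expected payoff is (1/2)·(-7) + (1/4)·(-1) + (1/4)·(-4) = -19/4.
The smuggler minimizes the inspector's payoff; the smallest is -19/4, so the best response is West.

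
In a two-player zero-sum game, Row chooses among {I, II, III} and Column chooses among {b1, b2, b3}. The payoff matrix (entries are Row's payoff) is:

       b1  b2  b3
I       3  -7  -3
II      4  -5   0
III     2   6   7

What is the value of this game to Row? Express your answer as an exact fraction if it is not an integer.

Row minima: I → -7, II → -5, III → 2; maximin = 2.
Column maxima: b1 → 4, b2 → 6, b3 → 7; minimax = 4.
2 ≠ 4, so there is no saddle point; optimal play is mixed.
I is strictly dominated by II, so Row never plays it.
b3 is strictly dominated by b2 (it gives Row strictly more in every row), so Column never plays it.
On the remaining 2×2 (II, III vs b1, b2):
Let Row play II with probability p. Expected payoff against b1: 4p + 2(1−p) = 2p + 2; against b2: (-5)p + 6(1−p) = −11p + 6.
Setting these equal: 2p + 2 = −11p + 6 ⇒ 13p = 4 ⇒ p = 4/13, and the value is (2)·(4/13) + 2 = 34/13.
For Column: with q = P(b1), equating II's and III's payoffs gives 9q − 5 = −4q + 6 ⇒ q = 11/13.

34/13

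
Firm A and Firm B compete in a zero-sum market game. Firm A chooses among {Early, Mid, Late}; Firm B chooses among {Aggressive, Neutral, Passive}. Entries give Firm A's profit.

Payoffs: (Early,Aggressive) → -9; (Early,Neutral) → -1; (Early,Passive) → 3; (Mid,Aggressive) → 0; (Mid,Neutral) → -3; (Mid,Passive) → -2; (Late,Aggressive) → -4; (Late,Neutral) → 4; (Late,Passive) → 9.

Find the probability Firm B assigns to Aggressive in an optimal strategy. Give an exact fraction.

7/11

Row minima: Early → -9, Mid → -3, Late → -4; maximin = -3.
Column maxima: Aggressive → 0, Neutral → 4, Passive → 9; minimax = 0.
-3 ≠ 0, so there is no saddle point; optimal play is mixed.
Early is strictly dominated by Late, so Firm A never plays it.
Passive is strictly dominated by Neutral (it gives Firm A strictly more in every row), so Firm B never plays it.
On the remaining 2×2 (Mid, Late vs Aggressive, Neutral):
Let Firm A play Mid with probability p. Expected payoff against Aggressive: 0p + (-4)(1−p) = 4p − 4; against Neutral: (-3)p + 4(1−p) = −7p + 4.
Setting these equal: 4p − 4 = −7p + 4 ⇒ 11p = 8 ⇒ p = 8/11, and the value is (4)·(8/11) − 4 = -12/11.
For Firm B: with q = P(Aggressive), equating Mid's and Late's payoffs gives 3q − 3 = −8q + 4 ⇒ q = 7/11.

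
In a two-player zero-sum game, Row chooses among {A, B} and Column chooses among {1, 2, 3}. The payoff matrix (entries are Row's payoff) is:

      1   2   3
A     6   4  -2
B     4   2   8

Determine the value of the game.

3

Row minima: A → -2, B → 2; maximin = 2.
Column maxima: 1 → 6, 2 → 4, 3 → 8; minimax = 4.
2 ≠ 4, so there is no saddle point; optimal play is mixed.
1 is strictly dominated by 2 (it gives Row strictly more in every row), so Column never plays it.
On the remaining 2×2 (A, B vs 2, 3):
Let Row play A with probability p. Expected payoff against 2: 4p + 2(1−p) = 2p + 2; against 3: (-2)p + 8(1−p) = −10p + 8.
Setting these equal: 2p + 2 = −10p + 8 ⇒ 12p = 6 ⇒ p = 1/2, and the value is (2)·(1/2) + 2 = 3.
For Column: with q = P(2), equating A's and B's payoffs gives 6q − 2 = −6q + 8 ⇒ q = 5/6.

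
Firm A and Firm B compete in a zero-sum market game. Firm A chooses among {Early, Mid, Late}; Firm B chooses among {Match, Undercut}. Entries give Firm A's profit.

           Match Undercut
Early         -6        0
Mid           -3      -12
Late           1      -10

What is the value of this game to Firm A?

-60/17

Row minima: Early → -6, Mid → -12, Late → -10; maximin = -6.
Column maxima: Match → 1, Undercut → 0; minimax = 0.
-6 ≠ 0, so there is no saddle point; optimal play is mixed.
Mid is strictly dominated by Late, so Firm A never plays it.
On the remaining 2×2 (Early, Late vs Match, Undercut):
Let Firm A play Early with probability p. Expected payoff against Match: (-6)p + 1(1−p) = −7p + 1; against Undercut: 0p + (-10)(1−p) = 10p − 10.
Setting these equal: −7p + 1 = 10p − 10 ⇒ −17p = -11 ⇒ p = 11/17, and the value is (-7)·(11/17) + 1 = -60/17.
For Firm B: with q = P(Match), equating Early's and Late's payoffs gives −6q = 11q − 10 ⇒ q = 10/17.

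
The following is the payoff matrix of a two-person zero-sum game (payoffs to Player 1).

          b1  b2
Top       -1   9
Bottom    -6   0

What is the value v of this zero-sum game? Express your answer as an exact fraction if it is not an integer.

-1

Row minima: Top → -1, Bottom → -6; maximin = -1.
Column maxima: b1 → -1, b2 → 9; minimax = -1.
Since maximin = minimax = -1, there is a saddle point and the value is -1.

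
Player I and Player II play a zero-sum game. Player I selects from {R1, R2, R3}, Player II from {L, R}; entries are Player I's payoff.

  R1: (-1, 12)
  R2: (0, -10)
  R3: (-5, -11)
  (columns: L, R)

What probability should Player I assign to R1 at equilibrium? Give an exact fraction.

10/23

Row minima: R1 → -1, R2 → -10, R3 → -11; maximin = -1.
Column maxima: L → 0, R → 12; minimax = 0.
-1 ≠ 0, so there is no saddle point; optimal play is mixed.
R3 is strictly dominated by R1, so Player I never plays it.
On the remaining 2×2 (R1, R2 vs L, R):
Let Player I play R1 with probability p. Expected payoff against L: (-1)p + 0(1−p) = −p; against R: 12p + (-10)(1−p) = 22p − 10.
Setting these equal: −p = 22p − 10 ⇒ −23p = -10 ⇒ p = 10/23, and the value is (-1)·(10/23) = -10/23.
For Player II: with q = P(L), equating R1's and R2's payoffs gives −13q + 12 = 10q − 10 ⇒ q = 22/23.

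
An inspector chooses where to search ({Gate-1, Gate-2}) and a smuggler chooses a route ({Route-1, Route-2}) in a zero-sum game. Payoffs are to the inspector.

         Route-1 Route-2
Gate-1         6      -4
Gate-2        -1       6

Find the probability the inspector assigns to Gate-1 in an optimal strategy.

Row minima: Gate-1 → -4, Gate-2 → -1; maximin = -1.
Column maxima: Route-1 → 6, Route-2 → 6; minimax = 6.
-1 ≠ 6, so there is no saddle point; optimal play is mixed.
Let the inspector play Gate-1 with probability p. Expected payoff against Route-1: 6p + (-1)(1−p) = 7p − 1; against Route-2: (-4)p + 6(1−p) = −10p + 6.
Setting these equal: 7p − 1 = −10p + 6 ⇒ 17p = 7 ⇒ p = 7/17, and the value is (7)·(7/17) − 1 = 32/17.
For the smuggler: with q = P(Route-1), equating Gate-1's and Gate-2's payoffs gives 10q − 4 = −7q + 6 ⇒ q = 10/17.

7/17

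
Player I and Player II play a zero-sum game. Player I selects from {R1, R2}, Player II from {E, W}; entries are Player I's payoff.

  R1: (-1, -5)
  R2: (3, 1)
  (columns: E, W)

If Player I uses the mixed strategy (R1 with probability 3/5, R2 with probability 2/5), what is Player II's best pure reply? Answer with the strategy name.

If Player II plays E, Player I's expected payoff is (3/5)·(-1) + (2/5)·3 = 3/5.
If Player II plays W, Player I's expected payoff is (3/5)·(-5) + (2/5)·1 = -13/5.
Player II minimizes Player I's payoff; the smallest is -13/5, so the best response is W.

W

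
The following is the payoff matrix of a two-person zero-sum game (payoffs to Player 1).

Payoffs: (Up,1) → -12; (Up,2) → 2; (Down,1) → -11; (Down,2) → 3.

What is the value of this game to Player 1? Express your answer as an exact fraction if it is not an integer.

-11

Row minima: Up → -12, Down → -11; maximin = -11.
Column maxima: 1 → -11, 2 → 3; minimax = -11.
Since maximin = minimax = -11, there is a saddle point and the value is -11.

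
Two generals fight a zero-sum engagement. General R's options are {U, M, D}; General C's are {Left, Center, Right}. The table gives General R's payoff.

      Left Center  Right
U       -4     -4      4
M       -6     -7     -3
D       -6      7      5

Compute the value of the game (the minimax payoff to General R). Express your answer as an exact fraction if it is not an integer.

Row minima: U → -4, M → -7, D → -6; maximin = -4.
Column maxima: Left → -4, Center → 7, Right → 5; minimax = -4.
Since maximin = minimax = -4, there is a saddle point and the value is -4.

-4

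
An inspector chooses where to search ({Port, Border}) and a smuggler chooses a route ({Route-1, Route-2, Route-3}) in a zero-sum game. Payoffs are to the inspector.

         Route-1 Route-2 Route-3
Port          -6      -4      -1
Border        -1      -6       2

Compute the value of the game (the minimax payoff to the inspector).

Row minima: Port → -6, Border → -6; maximin = -6.
Column maxima: Route-1 → -1, Route-2 → -4, Route-3 → 2; minimax = -4.
-6 ≠ -4, so there is no saddle point; optimal play is mixed.
Route-3 is strictly dominated by Route-1 (it gives the inspector strictly more in every row), so the smuggler never plays it.
On the remaining 2×2 (Port, Border vs Route-1, Route-2):
Let the inspector play Port with probability p. Expected payoff against Route-1: (-6)p + (-1)(1−p) = −5p − 1; against Route-2: (-4)p + (-6)(1−p) = 2p − 6.
Setting these equal: −5p − 1 = 2p − 6 ⇒ −7p = -5 ⇒ p = 5/7, and the value is (-5)·(5/7) − 1 = -32/7.
For the smuggler: with q = P(Route-1), equating Port's and Border's payoffs gives −2q − 4 = 5q − 6 ⇒ q = 2/7.

-32/7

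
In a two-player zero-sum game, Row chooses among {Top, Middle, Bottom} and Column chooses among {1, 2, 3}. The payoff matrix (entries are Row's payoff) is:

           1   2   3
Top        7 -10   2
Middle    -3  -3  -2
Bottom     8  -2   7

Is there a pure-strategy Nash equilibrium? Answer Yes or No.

Yes

Row minima: Top → -10, Middle → -3, Bottom → -2; maximin = -2.
Column maxima: 1 → 8, 2 → -2, 3 → 7; minimax = -2.
maximin = minimax = -2, so a saddle point exists.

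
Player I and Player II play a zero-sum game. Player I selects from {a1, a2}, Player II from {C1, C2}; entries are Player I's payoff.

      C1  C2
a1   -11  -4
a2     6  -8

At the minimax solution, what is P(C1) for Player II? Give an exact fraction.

4/21

Row minima: a1 → -11, a2 → -8; maximin = -8.
Column maxima: C1 → 6, C2 → -4; minimax = -4.
-8 ≠ -4, so there is no saddle point; optimal play is mixed.
Let Player I play a1 with probability p. Expected payoff against C1: (-11)p + 6(1−p) = −17p + 6; against C2: (-4)p + (-8)(1−p) = 4p − 8.
Setting these equal: −17p + 6 = 4p − 8 ⇒ −21p = -14 ⇒ p = 2/3, and the value is (-17)·(2/3) + 6 = -16/3.
For Player II: with q = P(C1), equating a1's and a2's payoffs gives −7q − 4 = 14q − 8 ⇒ q = 4/21.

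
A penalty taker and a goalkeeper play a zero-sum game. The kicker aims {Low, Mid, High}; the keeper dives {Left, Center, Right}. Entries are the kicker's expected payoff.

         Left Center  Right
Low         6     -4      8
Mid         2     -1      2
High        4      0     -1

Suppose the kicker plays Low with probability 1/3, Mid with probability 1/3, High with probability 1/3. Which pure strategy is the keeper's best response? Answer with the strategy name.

If the keeper plays Left, the kicker's expected payoff is (1/3)·6 + (1/3)·2 + (1/3)·4 = 4.
If the keeper plays Center, the kicker's expected payoff is (1/3)·(-4) + (1/3)·(-1) + (1/3)·0 = -5/3.
If the keeper plays Right, the kicker's expected payoff is (1/3)·8 + (1/3)·2 + (1/3)·(-1) = 3.
The keeper minimizes the kicker's payoff; the smallest is -5/3, so the best response is Center.

Center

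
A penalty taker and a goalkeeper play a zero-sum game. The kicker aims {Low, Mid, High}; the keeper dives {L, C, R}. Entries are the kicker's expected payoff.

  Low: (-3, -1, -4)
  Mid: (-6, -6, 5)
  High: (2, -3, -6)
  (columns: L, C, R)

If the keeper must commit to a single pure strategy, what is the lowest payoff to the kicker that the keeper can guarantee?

Column maxima: L → 2, C → -1, R → 5.
The smallest of these is -1.

-1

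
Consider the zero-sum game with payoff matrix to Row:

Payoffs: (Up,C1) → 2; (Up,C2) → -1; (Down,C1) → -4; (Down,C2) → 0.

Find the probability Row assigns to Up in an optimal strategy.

Row minima: Up → -1, Down → -4; maximin = -1.
Column maxima: C1 → 2, C2 → 0; minimax = 0.
-1 ≠ 0, so there is no saddle point; optimal play is mixed.
Let Row play Up with probability p. Expected payoff against C1: 2p + (-4)(1−p) = 6p − 4; against C2: (-1)p + 0(1−p) = −p.
Setting these equal: 6p − 4 = −p ⇒ 7p = 4 ⇒ p = 4/7, and the value is (6)·(4/7) − 4 = -4/7.
For Column: with q = P(C1), equating Up's and Down's payoffs gives 3q − 1 = −4q ⇒ q = 1/7.

4/7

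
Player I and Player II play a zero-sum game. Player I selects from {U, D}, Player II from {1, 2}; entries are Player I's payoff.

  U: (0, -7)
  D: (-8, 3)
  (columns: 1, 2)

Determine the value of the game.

Row minima: U → -7, D → -8; maximin = -7.
Column maxima: 1 → 0, 2 → 3; minimax = 0.
-7 ≠ 0, so there is no saddle point; optimal play is mixed.
Let Player I play U with probability p. Expected payoff against 1: 0p + (-8)(1−p) = 8p − 8; against 2: (-7)p + 3(1−p) = −10p + 3.
Setting these equal: 8p − 8 = −10p + 3 ⇒ 18p = 11 ⇒ p = 11/18, and the value is (8)·(11/18) − 8 = -28/9.
For Player II: with q = P(1), equating U's and D's payoffs gives 7q − 7 = −11q + 3 ⇒ q = 5/9.

-28/9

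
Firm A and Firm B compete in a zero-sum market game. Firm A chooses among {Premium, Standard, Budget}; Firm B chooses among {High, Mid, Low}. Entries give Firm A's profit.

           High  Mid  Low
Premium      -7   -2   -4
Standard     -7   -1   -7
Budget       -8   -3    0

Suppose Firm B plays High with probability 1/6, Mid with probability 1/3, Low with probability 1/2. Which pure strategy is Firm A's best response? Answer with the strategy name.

Expected payoff of Premium: (1/6)·(-7) + (1/3)·(-2) + (1/2)·(-4) = -23/6.
Expected payoff of Standard: (1/6)·(-7) + (1/3)·(-1) + (1/2)·(-7) = -5.
Expected payoff of Budget: (1/6)·(-8) + (1/3)·(-3) + (1/2)·0 = -7/3.
The largest is -7/3, so Firm A's best response is Budget.

Budget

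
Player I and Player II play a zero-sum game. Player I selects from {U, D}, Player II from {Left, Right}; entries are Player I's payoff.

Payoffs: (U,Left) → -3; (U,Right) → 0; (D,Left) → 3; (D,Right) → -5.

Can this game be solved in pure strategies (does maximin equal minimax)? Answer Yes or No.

No

Row minima: U → -3, D → -5; maximin = -3.
Column maxima: Left → 3, Right → 0; minimax = 0.
-3 ≠ 0, so no pure-strategy equilibrium exists.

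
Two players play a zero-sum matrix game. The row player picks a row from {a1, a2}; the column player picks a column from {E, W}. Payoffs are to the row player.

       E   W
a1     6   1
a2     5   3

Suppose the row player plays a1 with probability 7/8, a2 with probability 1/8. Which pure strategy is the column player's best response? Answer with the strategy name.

W

If the column player plays E, the row player's expected payoff is (7/8)·6 + (1/8)·5 = 47/8.
If the column player plays W, the row player's expected payoff is (7/8)·1 + (1/8)·3 = 5/4.
The column player minimizes the row player's payoff; the smallest is 5/4, so the best response is W.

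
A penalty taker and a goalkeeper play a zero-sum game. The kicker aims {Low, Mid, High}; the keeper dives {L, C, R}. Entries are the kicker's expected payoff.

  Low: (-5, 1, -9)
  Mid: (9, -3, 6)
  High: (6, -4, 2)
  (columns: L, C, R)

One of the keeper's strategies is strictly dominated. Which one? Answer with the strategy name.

L

R holds the kicker's payoff strictly below L in every row: -9 < -5, 6 < 9, 2 < 6.
So L is strictly dominated for the keeper.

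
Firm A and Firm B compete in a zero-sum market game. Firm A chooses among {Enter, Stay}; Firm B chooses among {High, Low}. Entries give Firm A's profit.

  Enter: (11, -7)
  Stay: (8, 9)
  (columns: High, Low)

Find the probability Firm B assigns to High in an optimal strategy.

Row minima: Enter → -7, Stay → 8; maximin = 8.
Column maxima: High → 11, Low → 9; minimax = 9.
8 ≠ 9, so there is no saddle point; optimal play is mixed.
Let Firm A play Enter with probability p. Expected payoff against High: 11p + 8(1−p) = 3p + 8; against Low: (-7)p + 9(1−p) = −16p + 9.
Setting these equal: 3p + 8 = −16p + 9 ⇒ 19p = 1 ⇒ p = 1/19, and the value is (3)·(1/19) + 8 = 155/19.
For Firm B: with q = P(High), equating Enter's and Stay's payoffs gives 18q − 7 = −q + 9 ⇒ q = 16/19.

16/19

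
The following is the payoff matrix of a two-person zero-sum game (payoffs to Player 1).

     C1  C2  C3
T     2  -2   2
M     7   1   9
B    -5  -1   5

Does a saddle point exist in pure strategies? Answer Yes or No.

Row minima: T → -2, M → 1, B → -5; maximin = 1.
Column maxima: C1 → 7, C2 → 1, C3 → 9; minimax = 1.
maximin = minimax = 1, so a saddle point exists.

Yes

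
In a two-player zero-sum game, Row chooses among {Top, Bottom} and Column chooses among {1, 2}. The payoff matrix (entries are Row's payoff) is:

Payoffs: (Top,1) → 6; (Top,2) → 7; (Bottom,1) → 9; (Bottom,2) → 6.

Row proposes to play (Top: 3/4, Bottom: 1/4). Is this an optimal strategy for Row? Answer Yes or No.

Against 1 this mix gives (3/4)·6 + (1/4)·9 = 27/4.
Against 2 this mix gives (3/4)·7 + (1/4)·6 = 27/4.
All of Column's active replies (1, 2) yield 27/4, and no column does worse for Row. The mix makes Column indifferent and guarantees 27/4, so it is optimal.

Yes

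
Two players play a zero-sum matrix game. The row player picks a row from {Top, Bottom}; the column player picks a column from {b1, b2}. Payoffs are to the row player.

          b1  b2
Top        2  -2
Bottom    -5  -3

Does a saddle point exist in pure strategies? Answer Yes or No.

Row minima: Top → -2, Bottom → -5; maximin = -2.
Column maxima: b1 → 2, b2 → -2; minimax = -2.
maximin = minimax = -2, so a saddle point exists.

Yes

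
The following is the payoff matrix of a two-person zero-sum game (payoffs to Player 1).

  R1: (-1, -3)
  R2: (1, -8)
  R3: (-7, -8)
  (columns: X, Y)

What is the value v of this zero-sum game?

-3

Row minima: R1 → -3, R2 → -8, R3 → -8; maximin = -3.
Column maxima: X → 1, Y → -3; minimax = -3.
Since maximin = minimax = -3, there is a saddle point and the value is -3.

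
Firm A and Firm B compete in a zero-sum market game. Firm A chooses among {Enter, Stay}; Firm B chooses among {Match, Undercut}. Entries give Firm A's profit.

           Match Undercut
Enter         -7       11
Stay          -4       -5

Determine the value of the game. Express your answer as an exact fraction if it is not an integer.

-79/19

Row minima: Enter → -7, Stay → -5; maximin = -5.
Column maxima: Match → -4, Undercut → 11; minimax = -4.
-5 ≠ -4, so there is no saddle point; optimal play is mixed.
Let Firm A play Enter with probability p. Expected payoff against Match: (-7)p + (-4)(1−p) = −3p − 4; against Undercut: 11p + (-5)(1−p) = 16p − 5.
Setting these equal: −3p − 4 = 16p − 5 ⇒ −19p = -1 ⇒ p = 1/19, and the value is (-3)·(1/19) − 4 = -79/19.
For Firm B: with q = P(Match), equating Enter's and Stay's payoffs gives −18q + 11 = q − 5 ⇒ q = 16/19.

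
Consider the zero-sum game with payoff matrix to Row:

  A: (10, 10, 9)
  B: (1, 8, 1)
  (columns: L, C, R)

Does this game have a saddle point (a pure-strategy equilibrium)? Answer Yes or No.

Yes

Row minima: A → 9, B → 1; maximin = 9.
Column maxima: L → 10, C → 10, R → 9; minimax = 9.
maximin = minimax = 9, so a saddle point exists.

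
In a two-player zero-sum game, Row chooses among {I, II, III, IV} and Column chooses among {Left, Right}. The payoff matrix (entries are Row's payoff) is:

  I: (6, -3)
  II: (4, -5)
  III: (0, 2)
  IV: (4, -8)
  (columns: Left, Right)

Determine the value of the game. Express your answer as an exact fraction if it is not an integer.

12/11

Row minima: I → -3, II → -5, III → 0, IV → -8; maximin = 0.
Column maxima: Left → 6, Right → 2; minimax = 2.
0 ≠ 2, so there is no saddle point; optimal play is mixed.
II is strictly dominated by I, so Row never plays it.
IV is strictly dominated by I, so Row never plays it.
On the remaining 2×2 (I, III vs Left, Right):
Let Row play I with probability p. Expected payoff against Left: 6p + 0(1−p) = 6p; against Right: (-3)p + 2(1−p) = −5p + 2.
Setting these equal: 6p = −5p + 2 ⇒ 11p = 2 ⇒ p = 2/11, and the value is (6)·(2/11) = 12/11.
For Column: with q = P(Left), equating I's and III's payoffs gives 9q − 3 = −2q + 2 ⇒ q = 5/11.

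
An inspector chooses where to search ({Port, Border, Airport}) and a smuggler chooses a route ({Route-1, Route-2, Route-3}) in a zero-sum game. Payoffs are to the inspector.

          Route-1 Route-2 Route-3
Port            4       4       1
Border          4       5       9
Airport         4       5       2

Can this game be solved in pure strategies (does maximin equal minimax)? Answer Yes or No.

Yes

Row minima: Port → 1, Border → 4, Airport → 2; maximin = 4.
Column maxima: Route-1 → 4, Route-2 → 5, Route-3 → 9; minimax = 4.
maximin = minimax = 4, so a saddle point exists.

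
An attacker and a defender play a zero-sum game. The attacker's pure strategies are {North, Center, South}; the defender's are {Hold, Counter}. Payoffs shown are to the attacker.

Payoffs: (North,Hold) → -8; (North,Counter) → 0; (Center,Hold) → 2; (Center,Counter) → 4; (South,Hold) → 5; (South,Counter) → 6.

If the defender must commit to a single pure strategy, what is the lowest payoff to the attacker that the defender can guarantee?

Column maxima: Hold → 5, Counter → 6.
The smallest of these is 5.

5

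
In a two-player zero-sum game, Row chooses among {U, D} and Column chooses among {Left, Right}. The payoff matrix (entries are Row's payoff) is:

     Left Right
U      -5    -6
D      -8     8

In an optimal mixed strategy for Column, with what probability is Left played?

Row minima: U → -6, D → -8; maximin = -6.
Column maxima: Left → -5, Right → 8; minimax = -5.
-6 ≠ -5, so there is no saddle point; optimal play is mixed.
Let Row play U with probability p. Expected payoff against Left: (-5)p + (-8)(1−p) = 3p − 8; against Right: (-6)p + 8(1−p) = −14p + 8.
Setting these equal: 3p − 8 = −14p + 8 ⇒ 17p = 16 ⇒ p = 16/17, and the value is (3)·(16/17) − 8 = -88/17.
For Column: with q = P(Left), equating U's and D's payoffs gives q − 6 = −16q + 8 ⇒ q = 14/17.

14/17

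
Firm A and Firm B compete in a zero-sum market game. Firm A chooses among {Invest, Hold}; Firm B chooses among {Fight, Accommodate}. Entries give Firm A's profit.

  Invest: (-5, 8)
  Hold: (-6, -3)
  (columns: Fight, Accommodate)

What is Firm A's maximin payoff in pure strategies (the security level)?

Row minima: Invest → -5, Hold → -6.
The best of these is -5.

-5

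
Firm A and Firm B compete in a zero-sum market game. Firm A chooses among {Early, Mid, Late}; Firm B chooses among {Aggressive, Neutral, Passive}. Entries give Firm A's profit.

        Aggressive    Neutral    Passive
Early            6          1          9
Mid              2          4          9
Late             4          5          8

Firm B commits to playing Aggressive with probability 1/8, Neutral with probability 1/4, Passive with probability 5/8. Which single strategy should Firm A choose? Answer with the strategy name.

Mid

Expected payoff of Early: (1/8)·6 + (1/4)·1 + (5/8)·9 = 53/8.
Expected payoff of Mid: (1/8)·2 + (1/4)·4 + (5/8)·9 = 55/8.
Expected payoff of Late: (1/8)·4 + (1/4)·5 + (5/8)·8 = 27/4.
The largest is 55/8, so Firm A's best response is Mid.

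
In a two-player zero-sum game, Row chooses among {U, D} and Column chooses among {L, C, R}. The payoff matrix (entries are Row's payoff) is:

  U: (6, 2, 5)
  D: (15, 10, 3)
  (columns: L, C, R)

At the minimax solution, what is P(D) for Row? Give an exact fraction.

Row minima: U → 2, D → 3; maximin = 3.
Column maxima: L → 15, C → 10, R → 5; minimax = 5.
3 ≠ 5, so there is no saddle point; optimal play is mixed.
L is strictly dominated by C (it gives Row strictly more in every row), so Column never plays it.
On the remaining 2×2 (U, D vs C, R):
Let Row play U with probability p. Expected payoff against C: 2p + 10(1−p) = −8p + 10; against R: 5p + 3(1−p) = 2p + 3.
Setting these equal: −8p + 10 = 2p + 3 ⇒ −10p = -7 ⇒ p = 7/10, and the value is (-8)·(7/10) + 10 = 22/5.
For Column: with q = P(C), equating U's and D's payoffs gives −3q + 5 = 7q + 3 ⇒ q = 1/5.

3/10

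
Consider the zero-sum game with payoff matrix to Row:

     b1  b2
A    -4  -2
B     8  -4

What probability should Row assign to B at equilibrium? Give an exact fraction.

Row minima: A → -4, B → -4; maximin = -4.
Column maxima: b1 → 8, b2 → -2; minimax = -2.
-4 ≠ -2, so there is no saddle point; optimal play is mixed.
Let Row play A with probability p. Expected payoff against b1: (-4)p + 8(1−p) = −12p + 8; against b2: (-2)p + (-4)(1−p) = 2p − 4.
Setting these equal: −12p + 8 = 2p − 4 ⇒ −14p = -12 ⇒ p = 6/7, and the value is (-12)·(6/7) + 8 = -16/7.
For Column: with q = P(b1), equating A's and B's payoffs gives −2q − 2 = 12q − 4 ⇒ q = 1/7.

1/7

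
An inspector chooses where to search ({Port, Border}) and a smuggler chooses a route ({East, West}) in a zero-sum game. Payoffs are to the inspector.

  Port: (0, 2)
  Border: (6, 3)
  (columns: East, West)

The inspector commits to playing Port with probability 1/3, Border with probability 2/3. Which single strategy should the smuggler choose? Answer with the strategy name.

West

If the smuggler plays East, the inspector's expected payoff is (1/3)·0 + (2/3)·6 = 4.
If the smuggler plays West, the inspector's expected payoff is (1/3)·2 + (2/3)·3 = 8/3.
The smuggler minimizes the inspector's payoff; the smallest is 8/3, so the best response is West.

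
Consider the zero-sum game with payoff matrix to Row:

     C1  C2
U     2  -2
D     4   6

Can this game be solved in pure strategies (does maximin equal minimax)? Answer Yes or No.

Row minima: U → -2, D → 4; maximin = 4.
Column maxima: C1 → 4, C2 → 6; minimax = 4.
maximin = minimax = 4, so a saddle point exists.

Yes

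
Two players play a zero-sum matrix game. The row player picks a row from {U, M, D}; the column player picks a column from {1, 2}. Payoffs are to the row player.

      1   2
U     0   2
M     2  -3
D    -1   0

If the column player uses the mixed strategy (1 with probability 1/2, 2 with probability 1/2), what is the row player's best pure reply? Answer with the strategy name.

U

Expected payoff of U: (1/2)·0 + (1/2)·2 = 1.
Expected payoff of M: (1/2)·2 + (1/2)·(-3) = -1/2.
Expected payoff of D: (1/2)·(-1) + (1/2)·0 = -1/2.
The largest is 1, so the row player's best response is U.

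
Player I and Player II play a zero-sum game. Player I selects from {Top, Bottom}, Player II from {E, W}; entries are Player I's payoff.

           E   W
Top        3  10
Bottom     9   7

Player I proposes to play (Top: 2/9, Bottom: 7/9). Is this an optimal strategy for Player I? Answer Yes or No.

Against E this mix gives (2/9)·3 + (7/9)·9 = 23/3.
Against W this mix gives (2/9)·10 + (7/9)·7 = 23/3.
All of Player II's active replies (E, W) yield 23/3, and no column does worse for Player I. The mix makes Player II indifferent and guarantees 23/3, so it is optimal.

Yes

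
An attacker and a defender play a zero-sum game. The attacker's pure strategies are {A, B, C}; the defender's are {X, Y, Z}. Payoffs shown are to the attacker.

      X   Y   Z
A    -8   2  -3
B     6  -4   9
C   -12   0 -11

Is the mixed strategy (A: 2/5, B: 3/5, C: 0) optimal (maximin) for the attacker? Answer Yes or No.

Against X this mix gives (2/5)·(-8) + (3/5)·6 = 2/5.
Against Y this mix gives (2/5)·2 + (3/5)·(-4) = -8/5.
Against Z this mix gives (2/5)·(-3) + (3/5)·9 = 21/5.
The defender will play Y, holding the attacker to -8/5. Shifting weight toward the row that does better against Y would raise this floor (the equalizing mix achieves -1 against both Y and X), so the proposed strategy is not optimal.

No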